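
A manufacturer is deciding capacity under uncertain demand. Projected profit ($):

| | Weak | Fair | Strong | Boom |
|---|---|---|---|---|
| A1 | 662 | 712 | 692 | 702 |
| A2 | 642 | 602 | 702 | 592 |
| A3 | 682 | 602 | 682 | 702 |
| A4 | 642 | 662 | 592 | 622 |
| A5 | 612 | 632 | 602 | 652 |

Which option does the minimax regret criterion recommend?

A1

Column bests: Weak=682, Fair=712, Strong=702, Boom=702.
A1 regrets: 20, 0, 10, 0 → max 20
A2 regrets: 40, 110, 0, 110 → max 110
A3 regrets: 0, 110, 20, 0 → max 110
A4 regrets: 40, 50, 110, 80 → max 110
A5 regrets: 70, 80, 100, 50 → max 100
Smallest max regret = 20 → A1.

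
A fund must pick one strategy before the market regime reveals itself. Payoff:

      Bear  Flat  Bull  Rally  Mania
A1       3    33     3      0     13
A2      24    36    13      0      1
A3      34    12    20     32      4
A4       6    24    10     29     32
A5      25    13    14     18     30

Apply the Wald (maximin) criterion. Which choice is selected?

A5

Row minima: A1=0, A2=0, A3=4, A4=6, A5=13
Best worst-case = 13 → A5.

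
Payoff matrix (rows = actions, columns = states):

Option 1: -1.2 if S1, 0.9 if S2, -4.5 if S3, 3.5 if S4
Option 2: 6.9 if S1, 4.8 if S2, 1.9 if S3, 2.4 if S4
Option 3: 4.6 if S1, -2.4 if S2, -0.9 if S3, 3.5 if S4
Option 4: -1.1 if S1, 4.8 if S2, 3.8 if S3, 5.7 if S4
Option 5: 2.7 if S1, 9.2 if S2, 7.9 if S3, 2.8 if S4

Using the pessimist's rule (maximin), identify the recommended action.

Option 5

Row minima: Option 1=-4.5, Option 2=1.9, Option 3=-2.4, Option 4=-1.1, Option 5=2.7
Best worst-case = 2.7 → Option 5.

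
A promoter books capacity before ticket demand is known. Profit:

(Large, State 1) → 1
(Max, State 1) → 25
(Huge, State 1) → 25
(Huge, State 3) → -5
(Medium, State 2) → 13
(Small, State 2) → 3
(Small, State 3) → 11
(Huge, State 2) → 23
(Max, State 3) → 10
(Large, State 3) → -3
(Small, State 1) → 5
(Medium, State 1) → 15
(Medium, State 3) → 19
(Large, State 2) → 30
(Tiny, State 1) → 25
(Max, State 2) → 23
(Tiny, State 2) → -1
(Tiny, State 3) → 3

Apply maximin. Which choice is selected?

Medium

Row minima: Tiny=-1, Small=3, Medium=13, Large=-3, Huge=-5, Max=10
Best worst-case = 13 → Medium.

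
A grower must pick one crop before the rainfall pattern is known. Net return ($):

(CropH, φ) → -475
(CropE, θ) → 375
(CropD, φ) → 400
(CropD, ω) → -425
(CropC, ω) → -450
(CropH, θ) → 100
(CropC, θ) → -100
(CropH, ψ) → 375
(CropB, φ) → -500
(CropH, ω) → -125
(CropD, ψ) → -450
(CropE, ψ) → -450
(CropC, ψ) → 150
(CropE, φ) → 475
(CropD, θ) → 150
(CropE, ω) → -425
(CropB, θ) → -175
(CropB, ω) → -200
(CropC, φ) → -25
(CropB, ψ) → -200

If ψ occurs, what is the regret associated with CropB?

575

Best payoff under ψ is 375.
Regret = 375 − (-200) = 575.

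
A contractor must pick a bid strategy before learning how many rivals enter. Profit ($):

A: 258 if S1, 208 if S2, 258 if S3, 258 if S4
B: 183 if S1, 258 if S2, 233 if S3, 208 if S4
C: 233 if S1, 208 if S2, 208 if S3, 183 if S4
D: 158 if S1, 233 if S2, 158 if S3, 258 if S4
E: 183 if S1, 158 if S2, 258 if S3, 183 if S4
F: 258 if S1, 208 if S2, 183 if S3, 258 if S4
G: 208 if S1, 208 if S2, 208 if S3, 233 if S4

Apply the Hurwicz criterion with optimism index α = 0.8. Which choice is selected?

A

A: 0.8·258 + 0.2·208 = 248
B: 0.8·258 + 0.2·183 = 243
C: 0.8·233 + 0.2·183 = 223
D: 0.8·258 + 0.2·158 = 238
E: 0.8·258 + 0.2·158 = 238
F: 0.8·258 + 0.2·183 = 243
G: 0.8·233 + 0.2·208 = 228
Highest Hurwicz score = 248 → A.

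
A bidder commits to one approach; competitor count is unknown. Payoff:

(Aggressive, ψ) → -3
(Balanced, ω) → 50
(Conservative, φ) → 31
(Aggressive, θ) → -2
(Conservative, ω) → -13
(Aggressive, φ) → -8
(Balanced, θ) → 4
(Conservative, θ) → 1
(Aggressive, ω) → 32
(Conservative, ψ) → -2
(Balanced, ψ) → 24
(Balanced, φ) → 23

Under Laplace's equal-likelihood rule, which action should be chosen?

Row averages: Conservative=4.25, Balanced=25.25, Aggressive=4.75
Highest average = 25.25 → Balanced.

Balanced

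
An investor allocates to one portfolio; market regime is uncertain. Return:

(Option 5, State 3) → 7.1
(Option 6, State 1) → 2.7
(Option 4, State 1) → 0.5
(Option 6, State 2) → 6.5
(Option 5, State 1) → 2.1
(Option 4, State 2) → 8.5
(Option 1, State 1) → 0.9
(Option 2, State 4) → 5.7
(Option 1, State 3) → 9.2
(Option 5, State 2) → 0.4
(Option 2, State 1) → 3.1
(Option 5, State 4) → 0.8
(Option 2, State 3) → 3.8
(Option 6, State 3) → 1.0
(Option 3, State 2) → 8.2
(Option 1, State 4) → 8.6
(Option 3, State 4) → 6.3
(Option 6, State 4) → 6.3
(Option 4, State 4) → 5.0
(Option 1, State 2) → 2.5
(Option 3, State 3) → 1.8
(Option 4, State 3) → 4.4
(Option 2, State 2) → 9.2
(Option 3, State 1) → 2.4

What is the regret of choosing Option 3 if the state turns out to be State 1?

0.7

Best payoff under State 1 is 3.1.
Regret = 3.1 − 2.4 = 0.7.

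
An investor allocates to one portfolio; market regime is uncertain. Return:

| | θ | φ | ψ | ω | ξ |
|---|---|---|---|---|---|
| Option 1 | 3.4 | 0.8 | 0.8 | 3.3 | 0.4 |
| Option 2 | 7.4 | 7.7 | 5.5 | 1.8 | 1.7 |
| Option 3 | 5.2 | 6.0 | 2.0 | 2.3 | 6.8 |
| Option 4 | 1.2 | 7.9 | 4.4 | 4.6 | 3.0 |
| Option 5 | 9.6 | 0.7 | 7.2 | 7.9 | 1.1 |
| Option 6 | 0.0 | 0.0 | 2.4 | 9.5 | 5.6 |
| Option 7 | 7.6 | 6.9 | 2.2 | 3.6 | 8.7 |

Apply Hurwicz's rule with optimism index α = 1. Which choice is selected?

Option 5

Option 1: 1·3.4 + 0·0.4 = 3.4
Option 2: 1·7.7 + 0·1.7 = 7.7
Option 3: 1·6.8 + 0·2.0 = 6.8
Option 4: 1·7.9 + 0·1.2 = 7.9
Option 5: 1·9.6 + 0·0.7 = 9.6
Option 6: 1·9.5 + 0·0.0 = 9.5
Option 7: 1·8.7 + 0·2.2 = 8.7
Highest Hurwicz score = 9.6 → Option 5.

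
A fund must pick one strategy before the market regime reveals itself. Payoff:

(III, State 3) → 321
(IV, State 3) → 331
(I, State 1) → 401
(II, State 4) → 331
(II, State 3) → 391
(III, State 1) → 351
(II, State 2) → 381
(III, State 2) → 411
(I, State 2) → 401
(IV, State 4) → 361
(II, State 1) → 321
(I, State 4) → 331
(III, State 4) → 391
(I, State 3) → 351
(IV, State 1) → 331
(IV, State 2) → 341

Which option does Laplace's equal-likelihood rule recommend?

Row averages: I=371, II=356, III=368.5, IV=341
Highest average = 371 → I.

I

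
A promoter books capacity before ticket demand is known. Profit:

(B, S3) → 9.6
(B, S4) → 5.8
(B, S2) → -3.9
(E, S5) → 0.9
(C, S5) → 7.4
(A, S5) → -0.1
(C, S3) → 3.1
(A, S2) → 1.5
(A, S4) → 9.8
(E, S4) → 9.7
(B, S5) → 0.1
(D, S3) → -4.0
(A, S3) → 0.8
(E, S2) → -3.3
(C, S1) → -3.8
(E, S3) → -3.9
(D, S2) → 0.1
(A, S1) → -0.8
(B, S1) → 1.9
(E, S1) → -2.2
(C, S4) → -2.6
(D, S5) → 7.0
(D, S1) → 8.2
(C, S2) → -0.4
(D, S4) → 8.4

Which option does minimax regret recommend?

B

Column bests: S1=8.2, S2=1.5, S3=9.6, S4=9.8, S5=7.4.
A regrets: 9.0, 0.0, 8.8, 0.0, 7.5 → max 9.0
B regrets: 6.3, 5.4, 0.0, 4.0, 7.3 → max 7.3
C regrets: 12.0, 1.9, 6.5, 12.4, 0.0 → max 12.4
D regrets: 0.0, 1.4, 13.6, 1.4, 0.4 → max 13.6
E regrets: 10.4, 4.8, 13.5, 0.1, 6.5 → max 13.5
Smallest max regret = 7.3 → B.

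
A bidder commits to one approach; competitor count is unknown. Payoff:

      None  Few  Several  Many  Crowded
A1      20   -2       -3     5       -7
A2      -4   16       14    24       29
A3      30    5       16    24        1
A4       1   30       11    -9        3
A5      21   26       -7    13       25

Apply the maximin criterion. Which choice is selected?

A3

Row minima: A1=-7, A2=-4, A3=1, A4=-9, A5=-7
Best worst-case = 1 → A3.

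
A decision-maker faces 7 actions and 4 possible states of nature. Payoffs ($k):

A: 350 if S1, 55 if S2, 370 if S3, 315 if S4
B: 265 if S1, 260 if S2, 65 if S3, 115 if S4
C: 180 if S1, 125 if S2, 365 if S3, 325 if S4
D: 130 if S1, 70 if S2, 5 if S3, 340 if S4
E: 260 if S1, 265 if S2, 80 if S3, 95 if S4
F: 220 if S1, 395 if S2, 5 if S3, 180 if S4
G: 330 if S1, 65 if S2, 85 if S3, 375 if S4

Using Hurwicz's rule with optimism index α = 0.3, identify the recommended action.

A: 0.3·370 + 0.7·55 = 149.5
B: 0.3·265 + 0.7·65 = 125
C: 0.3·365 + 0.7·125 = 197
D: 0.3·340 + 0.7·5 = 105.5
E: 0.3·265 + 0.7·80 = 135.5
F: 0.3·395 + 0.7·5 = 122
G: 0.3·375 + 0.7·65 = 158
Highest Hurwicz score = 197 → C.

C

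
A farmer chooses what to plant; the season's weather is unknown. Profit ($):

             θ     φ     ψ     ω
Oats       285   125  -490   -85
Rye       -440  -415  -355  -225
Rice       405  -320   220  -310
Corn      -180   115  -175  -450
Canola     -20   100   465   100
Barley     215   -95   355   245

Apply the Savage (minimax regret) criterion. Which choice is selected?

Barley

Column bests: θ=405, φ=125, ψ=465, ω=245.
Oats regrets: 120, 0, 955, 330 → max 955
Rye regrets: 845, 540, 820, 470 → max 845
Rice regrets: 0, 445, 245, 555 → max 555
Corn regrets: 585, 10, 640, 695 → max 695
Canola regrets: 425, 25, 0, 145 → max 425
Barley regrets: 190, 220, 110, 0 → max 220
Smallest max regret = 220 → Barley.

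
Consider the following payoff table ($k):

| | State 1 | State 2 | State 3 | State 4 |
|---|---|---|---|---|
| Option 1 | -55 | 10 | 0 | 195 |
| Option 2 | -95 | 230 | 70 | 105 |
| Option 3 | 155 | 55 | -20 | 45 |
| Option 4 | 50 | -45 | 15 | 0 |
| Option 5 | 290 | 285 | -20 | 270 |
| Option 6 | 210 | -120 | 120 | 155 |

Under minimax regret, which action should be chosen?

Column bests: State 1=290, State 2=285, State 3=120, State 4=270.
Option 1 regrets: 345, 275, 120, 75 → max 345
Option 2 regrets: 385, 55, 50, 165 → max 385
Option 3 regrets: 135, 230, 140, 225 → max 230
Option 4 regrets: 240, 330, 105, 270 → max 330
Option 5 regrets: 0, 0, 140, 0 → max 140
Option 6 regrets: 80, 405, 0, 115 → max 405
Smallest max regret = 140 → Option 5.

Option 5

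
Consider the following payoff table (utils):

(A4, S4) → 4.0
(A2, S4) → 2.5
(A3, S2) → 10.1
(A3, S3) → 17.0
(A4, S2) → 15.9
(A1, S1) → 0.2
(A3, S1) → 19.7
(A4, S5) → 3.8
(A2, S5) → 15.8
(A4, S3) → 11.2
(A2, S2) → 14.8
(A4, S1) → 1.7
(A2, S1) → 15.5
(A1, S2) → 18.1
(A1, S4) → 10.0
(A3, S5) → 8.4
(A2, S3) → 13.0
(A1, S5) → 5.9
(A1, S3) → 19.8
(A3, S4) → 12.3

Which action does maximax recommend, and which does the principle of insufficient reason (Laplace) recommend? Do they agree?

maximax → A1; laplace → A3 (disagree)

Row maxima: A1=19.8, A2=15.8, A3=19.7, A4=15.9
Best best-case = 19.8 → A1.
Row averages: A1=10.8, A2=12.32, A3=13.5, A4=7.32
Highest average = 13.5 → A3.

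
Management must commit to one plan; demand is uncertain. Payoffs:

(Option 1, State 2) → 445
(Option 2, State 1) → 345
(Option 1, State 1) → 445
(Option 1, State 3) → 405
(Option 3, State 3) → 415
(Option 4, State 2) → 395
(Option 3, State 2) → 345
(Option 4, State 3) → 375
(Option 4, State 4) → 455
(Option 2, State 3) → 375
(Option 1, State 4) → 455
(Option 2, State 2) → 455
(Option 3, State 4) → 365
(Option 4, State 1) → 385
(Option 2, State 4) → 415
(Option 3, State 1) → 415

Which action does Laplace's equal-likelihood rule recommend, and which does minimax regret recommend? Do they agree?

laplace → Option 1; minimax regret → Option 1 (agree)

Row averages: Option 1=437.5, Option 2=397.5, Option 3=385, Option 4=402.5
Highest average = 437.5 → Option 1.
Column bests: State 1=445, State 2=455, State 3=415, State 4=455.
Option 1 regrets: 0, 10, 10, 0 → max 10
Option 2 regrets: 100, 0, 40, 40 → max 100
Option 3 regrets: 30, 110, 0, 90 → max 110
Option 4 regrets: 60, 60, 40, 0 → max 60
Smallest max regret = 10 → Option 1.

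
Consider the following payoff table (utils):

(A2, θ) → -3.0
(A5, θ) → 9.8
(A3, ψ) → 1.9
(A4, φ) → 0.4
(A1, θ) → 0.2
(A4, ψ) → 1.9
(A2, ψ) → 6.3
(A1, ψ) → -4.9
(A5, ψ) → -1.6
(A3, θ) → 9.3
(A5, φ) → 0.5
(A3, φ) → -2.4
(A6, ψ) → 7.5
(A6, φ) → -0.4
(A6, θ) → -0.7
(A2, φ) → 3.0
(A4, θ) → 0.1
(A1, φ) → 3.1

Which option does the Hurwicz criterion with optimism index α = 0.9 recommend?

A5

A1: 0.9·3.1 + 0.1·(-4.9) = 2.3
A2: 0.9·6.3 + 0.1·(-3.0) = 5.37
A3: 0.9·9.3 + 0.1·(-2.4) = 8.13
A4: 0.9·1.9 + 0.1·0.1 = 1.72
A5: 0.9·9.8 + 0.1·(-1.6) = 8.66
A6: 0.9·7.5 + 0.1·(-0.7) = 6.68
Highest Hurwicz score = 8.66 → A5.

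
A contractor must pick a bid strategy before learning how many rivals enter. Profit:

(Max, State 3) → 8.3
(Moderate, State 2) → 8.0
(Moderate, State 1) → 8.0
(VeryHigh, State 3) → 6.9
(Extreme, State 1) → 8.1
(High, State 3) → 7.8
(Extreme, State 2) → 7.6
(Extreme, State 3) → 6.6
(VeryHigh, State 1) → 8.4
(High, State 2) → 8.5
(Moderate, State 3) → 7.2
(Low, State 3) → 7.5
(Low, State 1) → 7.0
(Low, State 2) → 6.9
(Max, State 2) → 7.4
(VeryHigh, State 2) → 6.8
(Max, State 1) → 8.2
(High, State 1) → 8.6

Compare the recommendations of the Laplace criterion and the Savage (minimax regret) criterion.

laplace → High; minimax regret → High (agree)

Row averages: Low=107/15, Moderate=116/15, High=8.3, VeryHigh=221/30, Extreme=223/30, Max=239/30
Highest average = 8.3 → High.
Column bests: State 1=8.6, State 2=8.5, State 3=8.3.
Low regrets: 1.6, 1.6, 0.8 → max 1.6
Moderate regrets: 0.6, 0.5, 1.1 → max 1.1
High regrets: 0.0, 0.0, 0.5 → max 0.5
VeryHigh regrets: 0.2, 1.7, 1.4 → max 1.7
Extreme regrets: 0.5, 0.9, 1.7 → max 1.7
Max regrets: 0.4, 1.1, 0.0 → max 1.1
Smallest max regret = 0.5 → High.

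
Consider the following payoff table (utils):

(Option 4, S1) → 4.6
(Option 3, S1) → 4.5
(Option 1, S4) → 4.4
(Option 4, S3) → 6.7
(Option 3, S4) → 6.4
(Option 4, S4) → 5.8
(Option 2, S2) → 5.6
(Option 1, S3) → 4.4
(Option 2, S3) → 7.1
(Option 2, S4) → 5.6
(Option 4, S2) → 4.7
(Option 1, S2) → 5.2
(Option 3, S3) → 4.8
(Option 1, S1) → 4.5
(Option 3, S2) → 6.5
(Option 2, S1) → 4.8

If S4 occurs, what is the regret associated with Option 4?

0.6

Best payoff under S4 is 6.4.
Regret = 6.4 − 5.8 = 0.6.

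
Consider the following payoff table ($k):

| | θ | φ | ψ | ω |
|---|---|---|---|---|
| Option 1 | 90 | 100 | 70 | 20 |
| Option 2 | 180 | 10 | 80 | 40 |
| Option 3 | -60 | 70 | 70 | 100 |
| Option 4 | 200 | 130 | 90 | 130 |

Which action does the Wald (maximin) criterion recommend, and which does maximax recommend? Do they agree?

maximin → Option 4; maximax → Option 4 (agree)

Row minima: Option 1=20, Option 2=10, Option 3=-60, Option 4=90
Best worst-case = 90 → Option 4.
Row maxima: Option 1=100, Option 2=180, Option 3=100, Option 4=200
Best best-case = 200 → Option 4.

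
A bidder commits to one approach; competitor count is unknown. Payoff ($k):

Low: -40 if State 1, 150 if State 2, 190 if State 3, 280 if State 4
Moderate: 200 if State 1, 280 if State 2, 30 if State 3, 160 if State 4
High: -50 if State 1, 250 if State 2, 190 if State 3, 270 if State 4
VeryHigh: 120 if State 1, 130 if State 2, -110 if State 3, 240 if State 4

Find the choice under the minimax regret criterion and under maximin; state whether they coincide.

minimax regret → Moderate; maximin → Moderate (agree)

Column bests: State 1=200, State 2=280, State 3=190, State 4=280.
Low regrets: 240, 130, 0, 0 → max 240
Moderate regrets: 0, 0, 160, 120 → max 160
High regrets: 250, 30, 0, 10 → max 250
VeryHigh regrets: 80, 150, 300, 40 → max 300
Smallest max regret = 160 → Moderate.
Row minima: Low=-40, Moderate=30, High=-50, VeryHigh=-110
Best worst-case = 30 → Moderate.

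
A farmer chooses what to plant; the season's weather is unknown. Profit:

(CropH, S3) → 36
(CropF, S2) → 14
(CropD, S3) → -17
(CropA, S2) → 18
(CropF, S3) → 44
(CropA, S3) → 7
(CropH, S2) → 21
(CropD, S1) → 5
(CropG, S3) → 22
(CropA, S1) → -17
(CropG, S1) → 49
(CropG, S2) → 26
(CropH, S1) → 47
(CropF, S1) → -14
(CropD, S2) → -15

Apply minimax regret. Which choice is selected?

CropH

Column bests: S1=49, S2=26, S3=44.
CropG regrets: 0, 0, 22 → max 22
CropH regrets: 2, 5, 8 → max 8
CropD regrets: 44, 41, 61 → max 61
CropA regrets: 66, 8, 37 → max 66
CropF regrets: 63, 12, 0 → max 63
Smallest max regret = 8 → CropH.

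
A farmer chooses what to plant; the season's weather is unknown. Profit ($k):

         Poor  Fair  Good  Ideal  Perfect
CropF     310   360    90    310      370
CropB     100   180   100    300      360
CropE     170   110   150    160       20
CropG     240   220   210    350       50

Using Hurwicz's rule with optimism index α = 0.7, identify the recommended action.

CropF: 0.7·370 + 0.3·90 = 286
CropB: 0.7·360 + 0.3·100 = 282
CropE: 0.7·170 + 0.3·20 = 125
CropG: 0.7·350 + 0.3·50 = 260
Highest Hurwicz score = 286 → CropF.

CropF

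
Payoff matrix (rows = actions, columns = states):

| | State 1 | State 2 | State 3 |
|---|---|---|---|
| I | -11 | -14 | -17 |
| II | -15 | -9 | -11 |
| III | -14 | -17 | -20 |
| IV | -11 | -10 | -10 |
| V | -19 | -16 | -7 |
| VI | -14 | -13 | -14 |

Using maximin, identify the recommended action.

IV

Row minima: I=-17, II=-15, III=-20, IV=-11, V=-19, VI=-14
Best worst-case = -11 → IV.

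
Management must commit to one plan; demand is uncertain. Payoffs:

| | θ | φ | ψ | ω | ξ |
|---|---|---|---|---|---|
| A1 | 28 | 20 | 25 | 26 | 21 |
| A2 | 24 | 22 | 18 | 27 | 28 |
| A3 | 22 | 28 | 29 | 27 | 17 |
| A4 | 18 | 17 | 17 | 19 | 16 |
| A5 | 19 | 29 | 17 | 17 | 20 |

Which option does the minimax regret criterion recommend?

A1

Column bests: θ=28, φ=29, ψ=29, ω=27, ξ=28.
A1 regrets: 0, 9, 4, 1, 7 → max 9
A2 regrets: 4, 7, 11, 0, 0 → max 11
A3 regrets: 6, 1, 0, 0, 11 → max 11
A4 regrets: 10, 12, 12, 8, 12 → max 12
A5 regrets: 9, 0, 12, 10, 8 → max 12
Smallest max regret = 9 → A1.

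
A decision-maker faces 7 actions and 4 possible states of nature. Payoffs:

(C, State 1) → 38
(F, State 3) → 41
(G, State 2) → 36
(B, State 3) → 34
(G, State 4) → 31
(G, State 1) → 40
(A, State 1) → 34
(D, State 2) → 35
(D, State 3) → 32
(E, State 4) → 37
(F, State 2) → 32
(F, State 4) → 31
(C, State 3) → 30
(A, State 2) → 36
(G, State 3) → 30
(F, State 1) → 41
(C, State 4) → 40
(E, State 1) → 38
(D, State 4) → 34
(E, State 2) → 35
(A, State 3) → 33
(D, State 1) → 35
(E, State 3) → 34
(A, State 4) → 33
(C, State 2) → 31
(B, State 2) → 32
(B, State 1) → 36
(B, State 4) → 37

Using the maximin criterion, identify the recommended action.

E

Row minima: A=33, B=32, C=30, D=32, E=34, F=31, G=30
Best worst-case = 34 → E.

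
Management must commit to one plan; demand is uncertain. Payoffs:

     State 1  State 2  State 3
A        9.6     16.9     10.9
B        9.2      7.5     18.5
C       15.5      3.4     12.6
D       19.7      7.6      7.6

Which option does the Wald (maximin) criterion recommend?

Row minima: A=9.6, B=7.5, C=3.4, D=7.6
Best worst-case = 9.6 → A.

A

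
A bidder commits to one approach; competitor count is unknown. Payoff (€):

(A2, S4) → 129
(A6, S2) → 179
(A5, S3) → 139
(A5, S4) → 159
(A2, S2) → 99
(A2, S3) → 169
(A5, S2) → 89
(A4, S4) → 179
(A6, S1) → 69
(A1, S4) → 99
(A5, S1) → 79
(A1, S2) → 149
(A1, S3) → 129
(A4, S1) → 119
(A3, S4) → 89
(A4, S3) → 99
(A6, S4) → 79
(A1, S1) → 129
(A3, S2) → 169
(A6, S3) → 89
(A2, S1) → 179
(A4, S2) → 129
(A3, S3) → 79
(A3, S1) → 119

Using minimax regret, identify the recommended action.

A4

Column bests: S1=179, S2=179, S3=169, S4=179.
A1 regrets: 50, 30, 40, 80 → max 80
A2 regrets: 0, 80, 0, 50 → max 80
A3 regrets: 60, 10, 90, 90 → max 90
A4 regrets: 60, 50, 70, 0 → max 70
A5 regrets: 100, 90, 30, 20 → max 100
A6 regrets: 110, 0, 80, 100 → max 110
Smallest max regret = 70 → A4.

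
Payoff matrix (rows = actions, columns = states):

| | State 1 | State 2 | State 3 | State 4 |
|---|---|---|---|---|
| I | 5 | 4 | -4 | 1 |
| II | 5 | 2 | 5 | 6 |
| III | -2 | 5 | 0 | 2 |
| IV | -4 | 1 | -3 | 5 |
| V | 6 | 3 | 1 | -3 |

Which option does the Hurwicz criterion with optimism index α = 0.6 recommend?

II

I: 0.6·5 + 0.4·(-4) = 1.4
II: 0.6·6 + 0.4·2 = 4.4
III: 0.6·5 + 0.4·(-2) = 2.2
IV: 0.6·5 + 0.4·(-4) = 1.4
V: 0.6·6 + 0.4·(-3) = 2.4
Highest Hurwicz score = 4.4 → II.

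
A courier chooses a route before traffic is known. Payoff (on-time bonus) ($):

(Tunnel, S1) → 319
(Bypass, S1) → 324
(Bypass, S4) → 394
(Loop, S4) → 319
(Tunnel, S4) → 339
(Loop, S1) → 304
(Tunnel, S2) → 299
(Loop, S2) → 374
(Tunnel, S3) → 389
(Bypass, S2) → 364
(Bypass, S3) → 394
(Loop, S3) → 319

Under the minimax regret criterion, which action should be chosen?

Bypass

Column bests: S1=324, S2=374, S3=394, S4=394.
Loop regrets: 20, 0, 75, 75 → max 75
Tunnel regrets: 5, 75, 5, 55 → max 75
Bypass regrets: 0, 10, 0, 0 → max 10
Smallest max regret = 10 → Bypass.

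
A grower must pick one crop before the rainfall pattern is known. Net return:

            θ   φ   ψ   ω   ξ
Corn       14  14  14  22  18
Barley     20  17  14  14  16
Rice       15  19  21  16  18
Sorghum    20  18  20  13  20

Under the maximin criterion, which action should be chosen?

Row minima: Corn=14, Barley=14, Rice=15, Sorghum=13
Best worst-case = 15 → Rice.

Rice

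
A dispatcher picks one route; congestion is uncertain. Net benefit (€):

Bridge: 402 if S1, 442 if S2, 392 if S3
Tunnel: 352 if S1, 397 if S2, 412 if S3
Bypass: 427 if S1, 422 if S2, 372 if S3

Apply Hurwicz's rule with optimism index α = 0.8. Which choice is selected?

Bridge

Bridge: 0.8·442 + 0.2·392 = 432
Tunnel: 0.8·412 + 0.2·352 = 400
Bypass: 0.8·427 + 0.2·372 = 416
Highest Hurwicz score = 432 → Bridge.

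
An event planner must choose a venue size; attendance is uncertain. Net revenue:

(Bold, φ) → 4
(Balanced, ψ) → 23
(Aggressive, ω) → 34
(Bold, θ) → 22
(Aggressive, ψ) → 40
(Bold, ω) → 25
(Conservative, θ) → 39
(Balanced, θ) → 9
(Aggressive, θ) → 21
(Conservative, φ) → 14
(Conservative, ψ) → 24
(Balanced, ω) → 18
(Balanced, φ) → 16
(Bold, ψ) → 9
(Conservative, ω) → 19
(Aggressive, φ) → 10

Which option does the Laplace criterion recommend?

Row averages: Conservative=24, Balanced=16.5, Aggressive=26.25, Bold=15
Highest average = 26.25 → Aggressive.

Aggressive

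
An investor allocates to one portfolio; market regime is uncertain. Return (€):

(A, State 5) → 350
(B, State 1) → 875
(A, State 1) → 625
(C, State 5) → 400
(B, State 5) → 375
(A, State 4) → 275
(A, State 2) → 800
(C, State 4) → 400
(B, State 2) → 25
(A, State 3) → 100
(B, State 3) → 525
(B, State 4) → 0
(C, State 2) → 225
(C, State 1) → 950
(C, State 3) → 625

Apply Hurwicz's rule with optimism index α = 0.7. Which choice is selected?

A: 0.7·800 + 0.3·100 = 590
B: 0.7·875 + 0.3·0 = 612.5
C: 0.7·950 + 0.3·225 = 732.5
Highest Hurwicz score = 732.5 → C.

C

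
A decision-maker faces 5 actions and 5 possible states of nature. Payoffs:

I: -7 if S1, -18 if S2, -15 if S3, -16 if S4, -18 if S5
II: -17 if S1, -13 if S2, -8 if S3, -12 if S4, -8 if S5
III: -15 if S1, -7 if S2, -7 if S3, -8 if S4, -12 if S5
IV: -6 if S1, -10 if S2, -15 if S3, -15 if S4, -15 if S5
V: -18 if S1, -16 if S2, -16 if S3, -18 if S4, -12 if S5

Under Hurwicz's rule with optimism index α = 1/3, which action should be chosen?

I: 1/3·(-7) + 2/3·(-18) = -43/3
II: 1/3·(-8) + 2/3·(-17) = -14
III: 1/3·(-7) + 2/3·(-15) = -37/3
IV: 1/3·(-6) + 2/3·(-15) = -12
V: 1/3·(-12) + 2/3·(-18) = -16
Highest Hurwicz score = -12 → IV.

IV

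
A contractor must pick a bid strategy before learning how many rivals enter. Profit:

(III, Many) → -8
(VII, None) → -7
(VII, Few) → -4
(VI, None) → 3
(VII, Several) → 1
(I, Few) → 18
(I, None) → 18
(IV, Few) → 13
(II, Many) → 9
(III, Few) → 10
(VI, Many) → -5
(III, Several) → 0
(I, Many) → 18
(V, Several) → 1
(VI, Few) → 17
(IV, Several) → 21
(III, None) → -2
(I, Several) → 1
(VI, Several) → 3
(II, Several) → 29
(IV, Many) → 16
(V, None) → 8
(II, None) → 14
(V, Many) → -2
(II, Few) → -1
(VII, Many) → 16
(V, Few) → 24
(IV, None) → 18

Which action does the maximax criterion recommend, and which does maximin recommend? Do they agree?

maximax → II; maximin → IV (disagree)

Row maxima: I=18, II=29, III=10, IV=21, V=24, VI=17, VII=16
Best best-case = 29 → II.
Row minima: I=1, II=-1, III=-8, IV=13, V=-2, VI=-5, VII=-7
Best worst-case = 13 → IV.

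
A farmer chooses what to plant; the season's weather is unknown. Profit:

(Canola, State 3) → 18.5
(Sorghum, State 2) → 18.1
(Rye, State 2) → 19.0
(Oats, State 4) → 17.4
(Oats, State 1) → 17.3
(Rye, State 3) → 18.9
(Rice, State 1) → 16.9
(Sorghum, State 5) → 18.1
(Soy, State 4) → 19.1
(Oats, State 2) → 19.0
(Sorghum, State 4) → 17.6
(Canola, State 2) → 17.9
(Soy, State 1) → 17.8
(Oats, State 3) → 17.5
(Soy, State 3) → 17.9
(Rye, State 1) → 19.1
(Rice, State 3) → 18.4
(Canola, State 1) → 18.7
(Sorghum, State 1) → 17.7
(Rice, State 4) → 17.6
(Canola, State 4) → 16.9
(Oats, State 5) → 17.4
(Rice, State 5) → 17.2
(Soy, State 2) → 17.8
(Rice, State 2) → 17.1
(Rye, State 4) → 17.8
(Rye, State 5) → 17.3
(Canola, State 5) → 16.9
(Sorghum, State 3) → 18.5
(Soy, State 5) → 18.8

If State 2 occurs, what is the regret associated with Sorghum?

Best payoff under State 2 is 19.0.
Regret = 19.0 − 18.1 = 0.9.

0.9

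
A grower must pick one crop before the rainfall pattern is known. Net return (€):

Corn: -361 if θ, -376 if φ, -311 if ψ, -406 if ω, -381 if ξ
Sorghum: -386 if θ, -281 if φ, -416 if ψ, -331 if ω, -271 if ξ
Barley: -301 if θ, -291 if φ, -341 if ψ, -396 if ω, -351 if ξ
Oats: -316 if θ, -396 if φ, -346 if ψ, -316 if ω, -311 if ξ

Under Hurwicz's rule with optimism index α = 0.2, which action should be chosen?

Barley

Corn: 0.2·(-311) + 0.8·(-406) = -387
Sorghum: 0.2·(-271) + 0.8·(-416) = -387
Barley: 0.2·(-291) + 0.8·(-396) = -375
Oats: 0.2·(-311) + 0.8·(-396) = -379
Highest Hurwicz score = -375 → Barley.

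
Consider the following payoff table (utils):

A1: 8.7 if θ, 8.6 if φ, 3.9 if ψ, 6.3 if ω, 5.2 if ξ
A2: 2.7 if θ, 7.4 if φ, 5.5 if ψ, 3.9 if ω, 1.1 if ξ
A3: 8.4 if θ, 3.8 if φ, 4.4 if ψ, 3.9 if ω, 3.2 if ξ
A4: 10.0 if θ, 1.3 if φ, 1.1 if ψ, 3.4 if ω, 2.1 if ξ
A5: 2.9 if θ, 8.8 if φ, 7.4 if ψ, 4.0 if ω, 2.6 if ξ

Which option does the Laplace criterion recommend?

Row averages: A1=6.54, A2=4.12, A3=4.74, A4=3.58, A5=5.14
Highest average = 6.54 → A1.

A1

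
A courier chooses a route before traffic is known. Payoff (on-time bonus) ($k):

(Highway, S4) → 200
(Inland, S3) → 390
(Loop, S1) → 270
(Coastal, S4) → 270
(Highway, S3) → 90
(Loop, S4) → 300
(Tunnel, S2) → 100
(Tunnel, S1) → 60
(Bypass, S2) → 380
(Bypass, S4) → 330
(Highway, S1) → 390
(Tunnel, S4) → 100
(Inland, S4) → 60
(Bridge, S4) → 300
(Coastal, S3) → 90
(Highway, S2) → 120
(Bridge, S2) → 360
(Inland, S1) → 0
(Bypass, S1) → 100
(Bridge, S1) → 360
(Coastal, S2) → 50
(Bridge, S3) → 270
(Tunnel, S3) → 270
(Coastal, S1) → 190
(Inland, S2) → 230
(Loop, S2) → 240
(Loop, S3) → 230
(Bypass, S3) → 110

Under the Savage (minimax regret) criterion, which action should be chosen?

Column bests: S1=390, S2=380, S3=390, S4=330.
Loop regrets: 120, 140, 160, 30 → max 160
Coastal regrets: 200, 330, 300, 60 → max 330
Tunnel regrets: 330, 280, 120, 230 → max 330
Bridge regrets: 30, 20, 120, 30 → max 120
Bypass regrets: 290, 0, 280, 0 → max 290
Highway regrets: 0, 260, 300, 130 → max 300
Inland regrets: 390, 150, 0, 270 → max 390
Smallest max regret = 120 → Bridge.

Bridge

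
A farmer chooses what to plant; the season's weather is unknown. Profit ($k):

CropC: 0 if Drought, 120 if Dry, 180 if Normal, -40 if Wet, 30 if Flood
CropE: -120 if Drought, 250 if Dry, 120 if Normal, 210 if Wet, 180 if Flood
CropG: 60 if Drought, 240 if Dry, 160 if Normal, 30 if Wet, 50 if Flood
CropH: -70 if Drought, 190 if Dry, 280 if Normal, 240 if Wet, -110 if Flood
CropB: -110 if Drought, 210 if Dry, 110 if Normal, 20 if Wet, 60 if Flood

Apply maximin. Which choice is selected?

Row minima: CropC=-40, CropE=-120, CropG=30, CropH=-110, CropB=-110
Best worst-case = 30 → CropG.

CropG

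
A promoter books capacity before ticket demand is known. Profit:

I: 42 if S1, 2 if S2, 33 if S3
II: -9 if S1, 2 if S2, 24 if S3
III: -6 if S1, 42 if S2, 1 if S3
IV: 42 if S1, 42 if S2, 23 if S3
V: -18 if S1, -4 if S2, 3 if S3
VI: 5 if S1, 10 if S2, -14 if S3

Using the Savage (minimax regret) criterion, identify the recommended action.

Column bests: S1=42, S2=42, S3=33.
I regrets: 0, 40, 0 → max 40
II regrets: 51, 40, 9 → max 51
III regrets: 48, 0, 32 → max 48
IV regrets: 0, 0, 10 → max 10
V regrets: 60, 46, 30 → max 60
VI regrets: 37, 32, 47 → max 47
Smallest max regret = 10 → IV.

IV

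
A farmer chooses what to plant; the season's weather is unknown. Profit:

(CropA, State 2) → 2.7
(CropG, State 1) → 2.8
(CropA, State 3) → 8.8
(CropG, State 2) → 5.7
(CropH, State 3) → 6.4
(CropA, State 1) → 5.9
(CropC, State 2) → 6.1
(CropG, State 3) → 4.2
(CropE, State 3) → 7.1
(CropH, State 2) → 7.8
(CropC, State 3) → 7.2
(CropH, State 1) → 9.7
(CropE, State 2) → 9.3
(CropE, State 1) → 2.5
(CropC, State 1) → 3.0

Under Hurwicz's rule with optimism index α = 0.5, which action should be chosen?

CropH: 0.5·9.7 + 0.5·6.4 = 8.05
CropA: 0.5·8.8 + 0.5·2.7 = 5.75
CropC: 0.5·7.2 + 0.5·3.0 = 5.1
CropG: 0.5·5.7 + 0.5·2.8 = 4.25
CropE: 0.5·9.3 + 0.5·2.5 = 5.9
Highest Hurwicz score = 8.05 → CropH.

CropH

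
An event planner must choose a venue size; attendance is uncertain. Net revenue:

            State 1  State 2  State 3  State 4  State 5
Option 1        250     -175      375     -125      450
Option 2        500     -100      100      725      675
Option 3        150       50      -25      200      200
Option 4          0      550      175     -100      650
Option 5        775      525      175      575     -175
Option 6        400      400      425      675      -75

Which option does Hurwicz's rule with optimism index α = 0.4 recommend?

Option 1: 0.4·450 + 0.6·(-175) = 75
Option 2: 0.4·725 + 0.6·(-100) = 230
Option 3: 0.4·200 + 0.6·(-25) = 65
Option 4: 0.4·650 + 0.6·(-100) = 200
Option 5: 0.4·775 + 0.6·(-175) = 205
Option 6: 0.4·675 + 0.6·(-75) = 225
Highest Hurwicz score = 230 → Option 2.

Option 2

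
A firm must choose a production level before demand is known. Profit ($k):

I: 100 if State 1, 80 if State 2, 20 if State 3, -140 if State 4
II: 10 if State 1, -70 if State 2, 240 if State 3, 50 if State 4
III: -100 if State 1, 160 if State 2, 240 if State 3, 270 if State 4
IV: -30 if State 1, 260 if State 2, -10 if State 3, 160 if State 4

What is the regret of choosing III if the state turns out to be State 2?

100

Best payoff under State 2 is 260.
Regret = 260 − 160 = 100.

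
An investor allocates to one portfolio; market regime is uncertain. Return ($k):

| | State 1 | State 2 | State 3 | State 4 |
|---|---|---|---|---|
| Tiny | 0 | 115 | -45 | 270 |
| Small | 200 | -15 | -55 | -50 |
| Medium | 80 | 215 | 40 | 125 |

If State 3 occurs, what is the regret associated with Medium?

0

Best payoff under State 3 is 40.
Regret = 40 − 40 = 0.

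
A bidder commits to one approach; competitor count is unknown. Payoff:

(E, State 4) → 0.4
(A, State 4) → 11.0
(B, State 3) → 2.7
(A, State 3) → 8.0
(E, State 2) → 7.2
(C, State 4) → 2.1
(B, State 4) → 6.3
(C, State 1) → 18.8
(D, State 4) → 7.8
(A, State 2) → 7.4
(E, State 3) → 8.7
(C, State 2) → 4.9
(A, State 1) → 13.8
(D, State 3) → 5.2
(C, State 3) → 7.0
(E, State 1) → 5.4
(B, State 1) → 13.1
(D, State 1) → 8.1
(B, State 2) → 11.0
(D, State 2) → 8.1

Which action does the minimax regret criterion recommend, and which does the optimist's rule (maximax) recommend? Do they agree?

Column bests: State 1=18.8, State 2=11.0, State 3=8.7, State 4=11.0.
A regrets: 5.0, 3.6, 0.7, 0.0 → max 5.0
B regrets: 5.7, 0.0, 6.0, 4.7 → max 6.0
C regrets: 0.0, 6.1, 1.7, 8.9 → max 8.9
D regrets: 10.7, 2.9, 3.5, 3.2 → max 10.7
E regrets: 13.4, 3.8, 0.0, 10.6 → max 13.4
Smallest max regret = 5.0 → A.
Row maxima: A=13.8, B=13.1, C=18.8, D=8.1, E=8.7
Best best-case = 18.8 → C.

minimax regret → A; maximax → C (disagree)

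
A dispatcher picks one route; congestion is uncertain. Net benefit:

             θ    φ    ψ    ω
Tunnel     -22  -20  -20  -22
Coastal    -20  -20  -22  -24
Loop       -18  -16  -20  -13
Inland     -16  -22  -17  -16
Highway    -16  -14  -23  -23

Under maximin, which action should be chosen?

Loop

Row minima: Tunnel=-22, Coastal=-24, Loop=-20, Inland=-22, Highway=-23
Best worst-case = -20 → Loop.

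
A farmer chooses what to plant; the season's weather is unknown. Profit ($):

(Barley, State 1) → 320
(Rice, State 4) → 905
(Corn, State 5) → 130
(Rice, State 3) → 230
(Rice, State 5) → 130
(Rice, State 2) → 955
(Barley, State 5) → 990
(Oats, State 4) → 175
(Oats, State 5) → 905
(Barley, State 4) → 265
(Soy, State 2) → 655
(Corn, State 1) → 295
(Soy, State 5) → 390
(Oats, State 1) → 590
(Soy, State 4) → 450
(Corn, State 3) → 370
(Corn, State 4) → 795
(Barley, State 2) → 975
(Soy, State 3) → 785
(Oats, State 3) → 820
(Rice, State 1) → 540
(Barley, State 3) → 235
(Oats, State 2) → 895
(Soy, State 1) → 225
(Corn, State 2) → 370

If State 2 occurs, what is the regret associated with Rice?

20

Best payoff under State 2 is 975.
Regret = 975 − 955 = 20.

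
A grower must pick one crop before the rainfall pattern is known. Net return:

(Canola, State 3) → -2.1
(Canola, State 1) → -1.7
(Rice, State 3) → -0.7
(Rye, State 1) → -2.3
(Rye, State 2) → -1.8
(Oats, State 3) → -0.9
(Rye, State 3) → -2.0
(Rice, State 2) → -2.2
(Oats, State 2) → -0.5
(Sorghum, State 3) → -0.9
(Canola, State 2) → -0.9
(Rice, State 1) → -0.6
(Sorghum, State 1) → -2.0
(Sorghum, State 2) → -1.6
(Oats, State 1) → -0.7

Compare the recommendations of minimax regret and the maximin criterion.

minimax regret → Oats; maximin → Oats (agree)

Column bests: State 1=-0.6, State 2=-0.5, State 3=-0.7.
Rice regrets: 0.0, 1.7, 0.0 → max 1.7
Rye regrets: 1.7, 1.3, 1.3 → max 1.7
Canola regrets: 1.1, 0.4, 1.4 → max 1.4
Oats regrets: 0.1, 0.0, 0.2 → max 0.2
Sorghum regrets: 1.4, 1.1, 0.2 → max 1.4
Smallest max regret = 0.2 → Oats.
Row minima: Rice=-2.2, Rye=-2.3, Canola=-2.1, Oats=-0.9, Sorghum=-2.0
Best worst-case = -0.9 → Oats.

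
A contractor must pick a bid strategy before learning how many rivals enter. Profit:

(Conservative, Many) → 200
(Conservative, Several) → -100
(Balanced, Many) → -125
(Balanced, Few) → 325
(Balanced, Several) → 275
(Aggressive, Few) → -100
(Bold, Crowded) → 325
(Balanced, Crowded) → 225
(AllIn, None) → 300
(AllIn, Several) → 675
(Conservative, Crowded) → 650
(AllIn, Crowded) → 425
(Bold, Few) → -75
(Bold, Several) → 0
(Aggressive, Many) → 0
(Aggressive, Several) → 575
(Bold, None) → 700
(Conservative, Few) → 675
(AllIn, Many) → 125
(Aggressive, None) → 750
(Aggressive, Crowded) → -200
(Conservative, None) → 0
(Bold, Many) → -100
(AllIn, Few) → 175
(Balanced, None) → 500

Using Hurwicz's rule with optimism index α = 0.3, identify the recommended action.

AllIn

Conservative: 0.3·675 + 0.7·(-100) = 132.5
Balanced: 0.3·500 + 0.7·(-125) = 62.5
Aggressive: 0.3·750 + 0.7·(-200) = 85
Bold: 0.3·700 + 0.7·(-100) = 140
AllIn: 0.3·675 + 0.7·125 = 290
Highest Hurwicz score = 290 → AllIn.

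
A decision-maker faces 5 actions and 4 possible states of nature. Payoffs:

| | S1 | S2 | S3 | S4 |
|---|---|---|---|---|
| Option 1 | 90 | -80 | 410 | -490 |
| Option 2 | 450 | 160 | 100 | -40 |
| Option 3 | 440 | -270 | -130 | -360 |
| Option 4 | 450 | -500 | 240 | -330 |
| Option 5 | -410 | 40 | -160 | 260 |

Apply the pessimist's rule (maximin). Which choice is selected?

Option 2

Row minima: Option 1=-490, Option 2=-40, Option 3=-360, Option 4=-500, Option 5=-410
Best worst-case = -40 → Option 2.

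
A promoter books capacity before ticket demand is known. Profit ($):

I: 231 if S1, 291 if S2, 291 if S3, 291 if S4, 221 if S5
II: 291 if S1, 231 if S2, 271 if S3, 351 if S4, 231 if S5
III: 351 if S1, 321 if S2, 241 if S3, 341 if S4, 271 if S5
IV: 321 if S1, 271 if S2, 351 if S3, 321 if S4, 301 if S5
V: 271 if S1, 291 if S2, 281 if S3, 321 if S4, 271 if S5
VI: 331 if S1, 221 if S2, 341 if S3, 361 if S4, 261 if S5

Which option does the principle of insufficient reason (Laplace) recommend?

Row averages: I=265, II=275, III=305, IV=313, V=287, VI=303
Highest average = 313 → IV.

IV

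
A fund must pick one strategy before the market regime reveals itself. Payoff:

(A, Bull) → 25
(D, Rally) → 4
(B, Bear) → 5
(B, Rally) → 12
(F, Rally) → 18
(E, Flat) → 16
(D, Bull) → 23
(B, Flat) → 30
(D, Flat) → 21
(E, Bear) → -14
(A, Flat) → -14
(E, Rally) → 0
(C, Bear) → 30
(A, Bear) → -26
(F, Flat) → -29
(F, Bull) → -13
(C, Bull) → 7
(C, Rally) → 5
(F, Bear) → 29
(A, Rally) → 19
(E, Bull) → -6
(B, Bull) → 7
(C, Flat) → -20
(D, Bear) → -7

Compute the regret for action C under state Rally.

14

Best payoff under Rally is 19.
Regret = 19 − 5 = 14.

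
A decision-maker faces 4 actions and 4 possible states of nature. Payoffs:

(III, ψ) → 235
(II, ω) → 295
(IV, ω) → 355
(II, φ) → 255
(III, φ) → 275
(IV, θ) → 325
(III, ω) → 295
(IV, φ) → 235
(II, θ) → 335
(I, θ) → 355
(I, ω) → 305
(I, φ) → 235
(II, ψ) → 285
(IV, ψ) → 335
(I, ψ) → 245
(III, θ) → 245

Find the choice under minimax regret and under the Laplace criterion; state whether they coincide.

Column bests: θ=355, φ=275, ψ=335, ω=355.
I regrets: 0, 40, 90, 50 → max 90
II regrets: 20, 20, 50, 60 → max 60
III regrets: 110, 0, 100, 60 → max 110
IV regrets: 30, 40, 0, 0 → max 40
Smallest max regret = 40 → IV.
Row averages: I=285, II=292.5, III=262.5, IV=312.5
Highest average = 312.5 → IV.

minimax regret → IV; laplace → IV (agree)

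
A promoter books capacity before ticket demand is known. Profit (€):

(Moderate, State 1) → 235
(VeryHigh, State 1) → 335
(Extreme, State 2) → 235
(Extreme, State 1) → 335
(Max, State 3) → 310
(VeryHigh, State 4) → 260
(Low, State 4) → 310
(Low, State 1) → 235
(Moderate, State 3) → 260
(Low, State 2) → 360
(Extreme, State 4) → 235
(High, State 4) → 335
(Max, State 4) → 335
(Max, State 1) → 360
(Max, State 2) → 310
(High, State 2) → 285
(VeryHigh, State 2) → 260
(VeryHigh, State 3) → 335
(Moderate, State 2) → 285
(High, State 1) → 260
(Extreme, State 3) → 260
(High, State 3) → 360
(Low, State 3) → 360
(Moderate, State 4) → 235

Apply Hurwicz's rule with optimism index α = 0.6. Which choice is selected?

Low: 0.6·360 + 0.4·235 = 310
Moderate: 0.6·285 + 0.4·235 = 265
High: 0.6·360 + 0.4·260 = 320
VeryHigh: 0.6·335 + 0.4·260 = 305
Extreme: 0.6·335 + 0.4·235 = 295
Max: 0.6·360 + 0.4·310 = 340
Highest Hurwicz score = 340 → Max.

Max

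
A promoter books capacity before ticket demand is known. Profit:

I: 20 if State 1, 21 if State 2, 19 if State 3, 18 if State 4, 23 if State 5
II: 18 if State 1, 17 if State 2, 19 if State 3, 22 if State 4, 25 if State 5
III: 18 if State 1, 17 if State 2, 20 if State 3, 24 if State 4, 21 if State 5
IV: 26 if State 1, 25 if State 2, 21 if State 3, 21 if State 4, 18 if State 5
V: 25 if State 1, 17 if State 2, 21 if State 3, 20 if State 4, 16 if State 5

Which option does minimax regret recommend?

I

Column bests: State 1=26, State 2=25, State 3=21, State 4=24, State 5=25.
I regrets: 6, 4, 2, 6, 2 → max 6
II regrets: 8, 8, 2, 2, 0 → max 8
III regrets: 8, 8, 1, 0, 4 → max 8
IV regrets: 0, 0, 0, 3, 7 → max 7
V regrets: 1, 8, 0, 4, 9 → max 9
Smallest max regret = 6 → I.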